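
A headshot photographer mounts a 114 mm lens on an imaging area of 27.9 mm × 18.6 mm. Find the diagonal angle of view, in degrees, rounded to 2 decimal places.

16.73°

Sensor diagonal = √(27.9² + 18.6²) = √1124.3700 ≈ 33.5316 mm.
Angle of view α = 2·arctan(d/2f) with d = 33.5316 mm and f = 114 mm.
d/2f = 0.14707; arctan(0.14707) ≈ 8.3664°, so α ≈ 16.7329°.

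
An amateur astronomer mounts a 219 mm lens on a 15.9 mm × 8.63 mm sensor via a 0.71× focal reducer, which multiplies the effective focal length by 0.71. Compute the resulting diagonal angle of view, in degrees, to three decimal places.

Effective focal length f = 219 × 0.71 = 155.49 mm.
Sensor diagonal = √(15.9² + 8.63²) = √327.2869 ≈ 18.0911 mm.
α = 2·arctan(18.091 / (2 × 155.49)) = 2·arctan(0.05817) ≈ 6.6588°.

6.659°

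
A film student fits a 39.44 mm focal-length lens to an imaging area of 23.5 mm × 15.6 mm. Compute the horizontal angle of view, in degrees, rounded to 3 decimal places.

33.180°

Angle of view α = 2·arctan(w/2f) with w = 23.5 mm and f = 39.44 mm.
w/2f = 0.29792; arctan(0.29792) ≈ 16.5899°, so α ≈ 33.1798°.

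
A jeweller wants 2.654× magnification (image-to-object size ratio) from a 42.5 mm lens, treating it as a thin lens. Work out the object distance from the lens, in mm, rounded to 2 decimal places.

58.51 mm

With m = dᵢ/dₒ and 1/f = 1/dₒ + 1/dᵢ, substituting dᵢ = m·dₒ gives 1/f = (1 + 1/m)/dₒ, hence dₒ = f·(1 + 1/m).
dₒ = 42.5 × (1 + 1/2.654) = 42.5 × 1.37679 ≈ 58.514 mm.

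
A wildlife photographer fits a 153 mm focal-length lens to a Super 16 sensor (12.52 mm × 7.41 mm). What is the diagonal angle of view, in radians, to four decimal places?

Sensor diagonal = √(12.52² + 7.41²) = √211.6585 ≈ 14.5485 mm.
Angle of view α = 2·arctan(d/2f) with d = 14.5485 mm and f = 153 mm.
d/2f = 0.04754; arctan(0.04754) ≈ 0.0475 rad, so α ≈ 0.0950 rad.

0.0950 rad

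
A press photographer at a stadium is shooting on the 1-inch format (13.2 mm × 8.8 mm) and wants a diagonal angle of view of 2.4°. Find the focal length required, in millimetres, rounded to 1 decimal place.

378.7 mm

Sensor diagonal = √(13.2² + 8.8²) = √251.6800 ≈ 15.8644 mm.
From α = 2·arctan(d/2f) we get f = d / (2·tan(α/2)).
With d = 15.8644 mm and α/2 = 1.2°, tan(α/2) ≈ 0.02095, so f ≈ 15.8644 / 0.04189 ≈ 378.6799 mm.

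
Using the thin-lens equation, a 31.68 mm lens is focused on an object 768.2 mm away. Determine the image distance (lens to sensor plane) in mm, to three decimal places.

33.043 mm

1/dᵢ = 1/f − 1/dₒ = 1/31.68 − 1/768.2 = 0.0302639 mm⁻¹.
dᵢ = 1/0.0302639 ≈ 33.0427 mm.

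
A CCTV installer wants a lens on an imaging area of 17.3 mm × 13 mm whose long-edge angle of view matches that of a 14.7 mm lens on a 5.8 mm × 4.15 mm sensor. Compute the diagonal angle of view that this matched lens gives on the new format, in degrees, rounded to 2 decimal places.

27.72°

Equal long-edge AOV ⇒ f₂ = f₁ · 17.3/5.8 = 14.7 × 2.98276 ≈ 43.8466 mm.
Sensor diagonal = √(17.3² + 13²) = √468.2900 ≈ 21.6400 mm.
Diagonal AOV on the new format = 2·arctan(21.6400 / (2 × 43.8466)) = 2·arctan(0.24677) ≈ 27.7238°.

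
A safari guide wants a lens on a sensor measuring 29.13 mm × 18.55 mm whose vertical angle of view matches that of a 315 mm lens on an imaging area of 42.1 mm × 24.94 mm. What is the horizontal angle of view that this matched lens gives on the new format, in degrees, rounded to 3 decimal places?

Equal vertical AOV ⇒ f₂ = f₁ · 18.55/24.94 = 315 × 0.74379 ≈ 234.2923 mm.
Horizontal AOV on the new format = 2·arctan(29.13 / (2 × 234.2923)) = 2·arctan(0.06217) ≈ 7.1145°.

7.115°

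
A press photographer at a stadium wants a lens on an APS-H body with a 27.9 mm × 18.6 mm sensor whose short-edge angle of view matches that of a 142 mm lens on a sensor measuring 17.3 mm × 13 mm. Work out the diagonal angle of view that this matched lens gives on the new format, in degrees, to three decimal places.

9.435°

Equal short-edge AOV ⇒ f₂ = f₁ · 18.6/13 = 142 × 1.43077 ≈ 203.1692 mm.
Sensor diagonal = √(27.9² + 18.6²) = √1124.3700 ≈ 33.5316 mm.
Diagonal AOV on the new format = 2·arctan(33.5316 / (2 × 203.1692)) = 2·arctan(0.08252) ≈ 9.4349°.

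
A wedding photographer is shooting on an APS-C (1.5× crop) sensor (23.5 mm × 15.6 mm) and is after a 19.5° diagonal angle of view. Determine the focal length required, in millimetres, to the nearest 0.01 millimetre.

Sensor diagonal = √(23.5² + 15.6²) = √795.6100 ≈ 28.2066 mm.
From α = 2·arctan(d/2f) we get f = d / (2·tan(α/2)).
With d = 28.2066 mm and α/2 = 9.75°, tan(α/2) ≈ 0.17183, so f ≈ 28.2066 / 0.34366 ≈ 82.0763 mm.

82.08 mm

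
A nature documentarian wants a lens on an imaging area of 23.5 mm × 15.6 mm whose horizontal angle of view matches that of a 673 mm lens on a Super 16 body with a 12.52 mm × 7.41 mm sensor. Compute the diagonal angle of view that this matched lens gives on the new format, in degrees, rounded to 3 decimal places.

1.279°

Equal horizontal AOV ⇒ f₂ = f₁ · 23.5/12.52 = 673 × 1.87700 ≈ 1263.2188 mm.
Sensor diagonal = √(23.5² + 15.6²) = √795.6100 ≈ 28.2066 mm.
Diagonal AOV on the new format = 2·arctan(28.2066 / (2 × 1263.2188)) = 2·arctan(0.01116) ≈ 1.2793°.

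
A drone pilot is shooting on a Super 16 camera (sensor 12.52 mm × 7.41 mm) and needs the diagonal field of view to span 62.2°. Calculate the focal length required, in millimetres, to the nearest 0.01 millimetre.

12.06 mm

Sensor diagonal = √(12.52² + 7.41²) = √211.6585 ≈ 14.5485 mm.
From α = 2·arctan(d/2f) we get f = d / (2·tan(α/2)).
With d = 14.5485 mm and α/2 = 31.1°, tan(α/2) ≈ 0.60324, so f ≈ 14.5485 / 1.20648 ≈ 12.0587 mm.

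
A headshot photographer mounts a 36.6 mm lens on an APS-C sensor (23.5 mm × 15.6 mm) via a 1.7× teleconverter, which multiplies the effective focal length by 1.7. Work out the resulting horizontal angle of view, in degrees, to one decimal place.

Effective focal length f = 36.6 × 1.7 = 62.22 mm.
α = 2·arctan(23.5 / (2 × 62.22)) = 2·arctan(0.18885) ≈ 21.3883°.

21.4°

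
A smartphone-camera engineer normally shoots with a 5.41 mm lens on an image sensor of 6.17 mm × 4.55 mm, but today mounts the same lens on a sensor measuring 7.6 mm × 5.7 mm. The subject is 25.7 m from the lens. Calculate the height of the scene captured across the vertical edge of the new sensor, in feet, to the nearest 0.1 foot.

The focal length stays 5.41 mm; the relevant sensor dimension is now h = 5.7 mm. Object distance dₒ = 25.7 m = 25700 mm.
Thin-lens field height W = h·(dₒ − f)/f = 5.7 × (25700 − 5.41)/5.41 ≈ 27071.934 mm = 27071.934/304.8 ft = 88.8187 ft.

88.8 ft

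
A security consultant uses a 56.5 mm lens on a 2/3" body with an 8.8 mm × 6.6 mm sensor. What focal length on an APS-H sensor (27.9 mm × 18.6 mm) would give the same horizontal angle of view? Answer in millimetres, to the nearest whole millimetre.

179 mm

Equal angle of view means equal width/f ratio, so f₂ = f₁ · (width₂/width₁) = 56.5 × 27.9/8.8.
f₂ = 56.5 × 3.17045 ≈ 179.131 mm.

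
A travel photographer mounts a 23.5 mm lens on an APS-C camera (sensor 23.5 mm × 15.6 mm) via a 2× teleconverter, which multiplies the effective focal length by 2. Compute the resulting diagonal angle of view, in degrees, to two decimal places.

Effective focal length f = 23.5 × 2 = 47 mm.
Sensor diagonal = √(23.5² + 15.6²) = √795.6100 ≈ 28.2066 mm.
α = 2·arctan(28.207 / (2 × 47)) = 2·arctan(0.30007) ≈ 33.4058°.

33.41°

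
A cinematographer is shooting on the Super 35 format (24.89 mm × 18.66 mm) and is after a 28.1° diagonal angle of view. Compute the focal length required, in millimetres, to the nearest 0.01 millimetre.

62.15 mm

Sensor diagonal = √(24.89² + 18.66²) = √967.7077 ≈ 31.1080 mm.
From α = 2·arctan(d/2f) we get f = d / (2·tan(α/2)).
With d = 31.1080 mm and α/2 = 14.05°, tan(α/2) ≈ 0.25026, so f ≈ 31.1080 / 0.50051 ≈ 62.1526 mm.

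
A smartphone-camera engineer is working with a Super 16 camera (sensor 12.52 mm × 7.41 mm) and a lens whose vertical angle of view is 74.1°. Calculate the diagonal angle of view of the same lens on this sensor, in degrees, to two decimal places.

From the vertical AOV: f = 7.41 / (2·tan(37.05°)) = 7.41 / 1.50985 ≈ 4.9078 mm.
Sensor diagonal = √(12.52² + 7.41²) = √211.6585 ≈ 14.5485 mm.
Diagonal AOV = 2·arctan(14.5485 / (2 × 4.9078)) = 2·arctan(1.48218) ≈ 111.9865°.

111.99°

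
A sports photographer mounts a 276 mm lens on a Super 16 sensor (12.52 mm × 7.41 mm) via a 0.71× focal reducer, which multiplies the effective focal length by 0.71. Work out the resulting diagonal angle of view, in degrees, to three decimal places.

Effective focal length f = 276 × 0.71 = 195.96 mm.
Sensor diagonal = √(12.52² + 7.41²) = √211.6585 ≈ 14.5485 mm.
α = 2·arctan(14.548 / (2 × 195.96)) = 2·arctan(0.03712) ≈ 4.2518°.

4.252°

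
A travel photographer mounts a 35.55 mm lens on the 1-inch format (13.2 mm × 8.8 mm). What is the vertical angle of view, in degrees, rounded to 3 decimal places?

14.111°

Angle of view α = 2·arctan(h/2f) with h = 8.8 mm and f = 35.55 mm.
h/2f = 0.12377; arctan(0.12377) ≈ 7.0556°, so α ≈ 14.1112°.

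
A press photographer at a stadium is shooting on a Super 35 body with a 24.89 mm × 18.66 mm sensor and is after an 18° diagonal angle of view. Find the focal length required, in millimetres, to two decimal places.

Sensor diagonal = √(24.89² + 18.66²) = √967.7077 ≈ 31.1080 mm.
From α = 2·arctan(d/2f) we get f = d / (2·tan(α/2)).
With d = 31.1080 mm and α/2 = 9°, tan(α/2) ≈ 0.15838, so f ≈ 31.1080 / 0.31677 ≈ 98.2041 mm.

98.20 mm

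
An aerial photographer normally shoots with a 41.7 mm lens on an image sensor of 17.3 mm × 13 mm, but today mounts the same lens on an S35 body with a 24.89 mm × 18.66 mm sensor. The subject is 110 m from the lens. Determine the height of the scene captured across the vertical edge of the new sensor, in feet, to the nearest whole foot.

The focal length stays 41.7 mm; the relevant sensor dimension is now h = 18.66 mm. Object distance dₒ = 110 m = 110000 mm.
Thin-lens field height W = h·(dₒ − f)/f = 18.66 × (110000 − 41.7)/41.7 ≈ 49204.362 mm = 49204.362/304.8 ft = 161.432 ft.

161 ft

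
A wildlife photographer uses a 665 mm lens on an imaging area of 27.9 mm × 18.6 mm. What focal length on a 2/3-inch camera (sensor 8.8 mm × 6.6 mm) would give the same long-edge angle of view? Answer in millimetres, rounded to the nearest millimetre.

210 mm

Equal angle of view means equal width/f ratio, so f₂ = f₁ · (width₂/width₁) = 665 × 8.8/27.9.
f₂ = 665 × 0.31541 ≈ 209.749 mm.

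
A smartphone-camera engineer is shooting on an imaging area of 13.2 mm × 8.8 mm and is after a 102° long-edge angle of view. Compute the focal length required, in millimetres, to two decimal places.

5.34 mm

From α = 2·arctan(w/2f) we get f = w / (2·tan(α/2)).
With w = 13.2 mm and α/2 = 51°, tan(α/2) ≈ 1.23490, so f ≈ 13.2 / 2.46979 ≈ 5.3446 mm.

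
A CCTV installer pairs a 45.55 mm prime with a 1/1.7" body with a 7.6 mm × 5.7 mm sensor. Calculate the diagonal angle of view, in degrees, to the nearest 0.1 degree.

Sensor diagonal = √(7.6² + 5.7²) = √90.2500 ≈ 9.5000 mm.
Angle of view α = 2·arctan(d/2f) with d = 9.5000 mm and f = 45.55 mm.
d/2f = 0.10428; arctan(0.10428) ≈ 5.9533°, so α ≈ 11.9067°.

11.9°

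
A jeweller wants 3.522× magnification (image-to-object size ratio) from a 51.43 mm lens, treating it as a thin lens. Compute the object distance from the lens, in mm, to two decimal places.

66.03 mm

With m = dᵢ/dₒ and 1/f = 1/dₒ + 1/dᵢ, substituting dᵢ = m·dₒ gives 1/f = (1 + 1/m)/dₒ, hence dₒ = f·(1 + 1/m).
dₒ = 51.43 × (1 + 1/3.522) = 51.43 × 1.28393 ≈ 66.032 mm.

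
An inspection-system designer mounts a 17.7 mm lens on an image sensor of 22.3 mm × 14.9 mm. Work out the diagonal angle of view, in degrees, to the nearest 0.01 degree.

74.30°

Sensor diagonal = √(22.3² + 14.9²) = √719.3000 ≈ 26.8198 mm.
Angle of view α = 2·arctan(d/2f) with d = 26.8198 mm and f = 17.7 mm.
d/2f = 0.75762; arctan(0.75762) ≈ 37.1483°, so α ≈ 74.2966°.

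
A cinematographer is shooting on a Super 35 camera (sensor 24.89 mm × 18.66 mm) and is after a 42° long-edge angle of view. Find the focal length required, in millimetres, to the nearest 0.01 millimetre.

32.42 mm

From α = 2·arctan(w/2f) we get f = w / (2·tan(α/2)).
With w = 24.89 mm and α/2 = 21°, tan(α/2) ≈ 0.38386, so f ≈ 24.89 / 0.76773 ≈ 32.4203 mm.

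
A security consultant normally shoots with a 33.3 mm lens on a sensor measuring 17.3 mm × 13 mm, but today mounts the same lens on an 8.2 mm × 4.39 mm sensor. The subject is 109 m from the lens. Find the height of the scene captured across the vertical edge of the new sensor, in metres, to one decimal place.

The focal length stays 33.3 mm; the relevant sensor dimension is now h = 4.39 mm. Object distance dₒ = 109 m = 109000 mm.
Thin-lens field height W = h·(dₒ − f)/f = 4.39 × (109000 − 33.3)/33.3 ≈ 14365.280 mm = 14.3653 m.

14.4 m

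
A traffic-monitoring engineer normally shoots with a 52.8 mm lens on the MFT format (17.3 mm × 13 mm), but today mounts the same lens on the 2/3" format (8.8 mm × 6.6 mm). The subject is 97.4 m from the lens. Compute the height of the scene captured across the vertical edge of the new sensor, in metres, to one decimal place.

12.2 m

The focal length stays 52.8 mm; the relevant sensor dimension is now h = 6.6 mm. Object distance dₒ = 97.4 m = 97400 mm.
Thin-lens field height W = h·(dₒ − f)/f = 6.6 × (97400 − 52.8)/52.8 ≈ 12168.400 mm = 12.1684 m.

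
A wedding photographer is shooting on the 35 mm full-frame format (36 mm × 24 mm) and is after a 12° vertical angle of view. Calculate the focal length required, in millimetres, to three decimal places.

From α = 2·arctan(h/2f) we get f = h / (2·tan(α/2)).
With h = 24 mm and α/2 = 6°, tan(α/2) ≈ 0.10510, so f ≈ 24 / 0.21021 ≈ 114.1724 mm.

114.172 mm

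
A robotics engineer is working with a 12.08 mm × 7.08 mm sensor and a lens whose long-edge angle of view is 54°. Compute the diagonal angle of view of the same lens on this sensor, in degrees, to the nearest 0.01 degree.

From the long-edge AOV: f = 12.08 / (2·tan(27°)) = 12.08 / 1.01905 ≈ 11.8542 mm.
Sensor diagonal = √(12.08² + 7.08²) = √196.0528 ≈ 14.0019 mm.
Diagonal AOV = 2·arctan(14.0019 / (2 × 11.8542)) = 2·arctan(0.59059) ≈ 61.1313°.

61.13°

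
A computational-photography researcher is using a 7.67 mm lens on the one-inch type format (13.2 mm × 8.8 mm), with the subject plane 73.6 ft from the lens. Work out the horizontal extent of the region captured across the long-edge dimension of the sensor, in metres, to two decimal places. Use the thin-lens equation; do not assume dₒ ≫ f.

38.59 m

dₒ: 73.6 ft × 304.8 mm/ft = 22433.28 mm.
Similar triangles through the lens centre give W/dₒ = w/dᵢ; with 1/f = 1/dₒ + 1/dᵢ this gives W = w·(dₒ − f)/f.
W = 13.2 mm × (22433.3 − 7.67) / 7.67 = 13.2 × 2923.8083 ≈ 38594.269 mm = 38.5943 m.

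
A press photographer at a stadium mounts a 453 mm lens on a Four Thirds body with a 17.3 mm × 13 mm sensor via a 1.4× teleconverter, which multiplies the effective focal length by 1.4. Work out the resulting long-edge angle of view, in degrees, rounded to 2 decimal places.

1.56°

Effective focal length f = 453 × 1.4 = 634.2 mm.
α = 2·arctan(17.3 / (2 × 634.2)) = 2·arctan(0.01364) ≈ 1.5628°.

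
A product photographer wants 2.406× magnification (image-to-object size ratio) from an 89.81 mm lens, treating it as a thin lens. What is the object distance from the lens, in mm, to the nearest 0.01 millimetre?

127.14 mm

With m = dᵢ/dₒ and 1/f = 1/dₒ + 1/dᵢ, substituting dᵢ = m·dₒ gives 1/f = (1 + 1/m)/dₒ, hence dₒ = f·(1 + 1/m).
dₒ = 89.81 × (1 + 1/2.406) = 89.81 × 1.41563 ≈ 127.138 mm.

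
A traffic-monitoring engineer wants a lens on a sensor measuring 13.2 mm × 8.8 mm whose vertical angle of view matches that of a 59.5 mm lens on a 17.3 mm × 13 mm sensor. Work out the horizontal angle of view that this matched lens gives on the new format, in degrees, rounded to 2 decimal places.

18.61°

Equal vertical AOV ⇒ f₂ = f₁ · 8.8/13 = 59.5 × 0.67692 ≈ 40.2769 mm.
Horizontal AOV on the new format = 2·arctan(13.2 / (2 × 40.2769)) = 2·arctan(0.16387) ≈ 18.6122°.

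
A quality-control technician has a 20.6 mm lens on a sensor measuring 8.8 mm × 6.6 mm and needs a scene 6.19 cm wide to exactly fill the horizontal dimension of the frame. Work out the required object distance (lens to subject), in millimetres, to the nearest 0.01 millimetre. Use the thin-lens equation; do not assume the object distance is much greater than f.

165.50 mm

W: 6.19 cm = 61.9 mm.
Magnification m = w/W = dᵢ/dₒ; combined with 1/f = 1/dₒ + 1/dᵢ this gives dₒ = f·(1 + W/w).
dₒ = 20.6 mm × (1 + 61.9/8.8) = 20.6 × 8.0341 ≈ 165.502 mm.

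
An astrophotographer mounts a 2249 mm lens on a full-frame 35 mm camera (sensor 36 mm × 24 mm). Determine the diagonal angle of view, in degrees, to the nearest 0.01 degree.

Sensor diagonal = √(36² + 24²) = √1872.0000 ≈ 43.2666 mm.
Angle of view α = 2·arctan(d/2f) with d = 43.2666 mm and f = 2249 mm.
d/2f = 0.00962; arctan(0.00962) ≈ 0.5511°, so α ≈ 1.1022°.

1.10°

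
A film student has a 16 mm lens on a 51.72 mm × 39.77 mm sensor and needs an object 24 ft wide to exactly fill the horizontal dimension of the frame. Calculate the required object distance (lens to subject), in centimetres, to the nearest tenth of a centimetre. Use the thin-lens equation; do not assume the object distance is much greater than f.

227.9 cm

W: 24 ft × 304.8 mm/ft = 7315.20 mm.
Magnification m = w/W = dᵢ/dₒ; combined with 1/f = 1/dₒ + 1/dᵢ this gives dₒ = f·(1 + W/w).
dₒ = 16 mm × (1 + 7315.2/51.72) = 16 × 142.4385 ≈ 2279.016 mm = 227.902 cm.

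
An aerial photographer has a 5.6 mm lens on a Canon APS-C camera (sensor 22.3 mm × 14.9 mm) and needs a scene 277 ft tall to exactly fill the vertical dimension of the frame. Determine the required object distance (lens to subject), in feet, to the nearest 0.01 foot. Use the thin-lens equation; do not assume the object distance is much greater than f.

W: 277 ft × 304.8 mm/ft = 84429.60 mm.
Magnification m = h/W = dᵢ/dₒ; combined with 1/f = 1/dₒ + 1/dᵢ this gives dₒ = f·(1 + W/h).
dₒ = 5.6 mm × (1 + 84429.6/14.9) = 5.6 × 5667.4159 ≈ 31737.529 mm = 31737.529/304.8 ft = 104.126 ft.

104.13 ft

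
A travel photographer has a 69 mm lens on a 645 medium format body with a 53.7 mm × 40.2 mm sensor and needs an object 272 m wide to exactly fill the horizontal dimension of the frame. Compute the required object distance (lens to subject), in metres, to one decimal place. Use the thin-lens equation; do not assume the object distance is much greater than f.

W: 272 m = 272000 mm.
Magnification m = w/W = dᵢ/dₒ; combined with 1/f = 1/dₒ + 1/dᵢ this gives dₒ = f·(1 + W/w).
dₒ = 69 mm × (1 + 272000/53.7) = 69 × 5066.1769 ≈ 349566.207 mm = 349.566 m.

349.6 m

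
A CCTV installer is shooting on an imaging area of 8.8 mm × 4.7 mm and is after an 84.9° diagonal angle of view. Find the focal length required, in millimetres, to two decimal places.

5.45 mm

Sensor diagonal = √(8.8² + 4.7²) = √99.5300 ≈ 9.9765 mm.
From α = 2·arctan(d/2f) we get f = d / (2·tan(α/2)).
With d = 9.9765 mm and α/2 = 42.45°, tan(α/2) ≈ 0.91473, so f ≈ 9.9765 / 1.82945 ≈ 5.4533 mm.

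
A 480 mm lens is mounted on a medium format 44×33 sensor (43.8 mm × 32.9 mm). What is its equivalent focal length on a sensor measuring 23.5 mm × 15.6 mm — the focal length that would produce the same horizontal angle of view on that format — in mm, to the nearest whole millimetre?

Equal angle of view means equal width/f ratio, so f₂ = f₁ · (width₂/width₁) = 480 × 23.5/43.8.
f₂ = 480 × 0.53653 ≈ 257.534 mm.

258 mm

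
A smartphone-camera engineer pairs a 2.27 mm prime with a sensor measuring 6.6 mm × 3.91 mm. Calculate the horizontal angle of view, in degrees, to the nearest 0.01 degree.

110.95°

Angle of view α = 2·arctan(w/2f) with w = 6.6 mm and f = 2.27 mm.
w/2f = 1.45374; arctan(1.45374) ≈ 55.4767°, so α ≈ 110.9535°.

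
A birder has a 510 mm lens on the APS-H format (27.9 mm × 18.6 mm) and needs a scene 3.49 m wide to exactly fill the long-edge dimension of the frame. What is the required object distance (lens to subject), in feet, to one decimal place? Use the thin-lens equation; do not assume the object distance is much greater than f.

W: 3.49 m = 3490 mm.
Magnification m = w/W = dᵢ/dₒ; combined with 1/f = 1/dₒ + 1/dᵢ this gives dₒ = f·(1 + W/w).
dₒ = 510 mm × (1 + 3490/27.9) = 510 × 126.0896 ≈ 64305.699 mm = 64305.699/304.8 ft = 210.977 ft.

211.0 ft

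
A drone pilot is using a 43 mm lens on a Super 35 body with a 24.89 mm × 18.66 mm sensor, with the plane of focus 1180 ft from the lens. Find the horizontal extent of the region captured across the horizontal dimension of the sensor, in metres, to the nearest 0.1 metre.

208.2 m

dₒ: 1180 ft × 304.8 mm/ft = 359663.99 mm.
Similar triangles through the lens centre give W/dₒ = w/dᵢ; with 1/f = 1/dₒ + 1/dᵢ this gives W = w·(dₒ − f)/f.
W = 24.89 mm × (359664 − 43) / 43 = 24.89 × 8363.2788 ≈ 208162.009 mm = 208.162 m.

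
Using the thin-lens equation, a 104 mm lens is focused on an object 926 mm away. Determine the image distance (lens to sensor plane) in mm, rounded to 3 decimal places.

117.158 mm

1/dᵢ = 1/f − 1/dₒ = 1/104 − 1/926 = 0.0085355 mm⁻¹.
dᵢ = 1/0.0085355 ≈ 117.1582 mm.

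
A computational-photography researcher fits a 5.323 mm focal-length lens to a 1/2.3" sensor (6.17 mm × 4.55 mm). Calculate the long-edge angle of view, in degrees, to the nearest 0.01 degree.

60.19°

Angle of view α = 2·arctan(w/2f) with w = 6.17 mm and f = 5.323 mm.
w/2f = 0.57956; arctan(0.57956) ≈ 30.0949°, so α ≈ 60.1898°.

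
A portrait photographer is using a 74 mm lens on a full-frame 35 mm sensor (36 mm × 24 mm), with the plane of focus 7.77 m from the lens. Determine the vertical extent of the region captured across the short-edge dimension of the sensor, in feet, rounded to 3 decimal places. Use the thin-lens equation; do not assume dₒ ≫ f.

8.189 ft

dₒ: 7.77 m = 7770 mm.
Similar triangles through the lens centre give W/dₒ = h/dᵢ; with 1/f = 1/dₒ + 1/dᵢ this gives W = h·(dₒ − f)/f.
W = 24 mm × (7770 − 74) / 74 = 24 × 104.0000 ≈ 2496.000 mm = 2496.000/304.8 ft = 8.18898 ft.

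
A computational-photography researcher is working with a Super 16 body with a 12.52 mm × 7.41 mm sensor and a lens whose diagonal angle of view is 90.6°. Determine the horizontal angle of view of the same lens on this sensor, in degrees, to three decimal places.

Sensor diagonal = √(12.52² + 7.41²) = √211.6585 ≈ 14.5485 mm.
From the diagonal AOV: f = 14.5485 / (2·tan(45.3°)) = 14.5485 / 2.02105 ≈ 7.1985 mm.
Horizontal AOV = 2·arctan(12.52 / (2 × 7.1985)) = 2·arctan(0.86963) ≈ 82.0224°.

82.022°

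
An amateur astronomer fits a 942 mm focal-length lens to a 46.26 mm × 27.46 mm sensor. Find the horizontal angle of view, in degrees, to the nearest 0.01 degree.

Angle of view α = 2·arctan(w/2f) with w = 46.26 mm and f = 942 mm.
w/2f = 0.02455; arctan(0.02455) ≈ 1.4066°, so α ≈ 2.8131°.

2.81°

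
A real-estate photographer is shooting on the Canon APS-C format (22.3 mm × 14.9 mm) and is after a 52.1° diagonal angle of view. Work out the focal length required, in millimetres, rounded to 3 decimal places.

27.434 mm

Sensor diagonal = √(22.3² + 14.9²) = √719.3000 ≈ 26.8198 mm.
From α = 2·arctan(d/2f) we get f = d / (2·tan(α/2)).
With d = 26.8198 mm and α/2 = 26.05°, tan(α/2) ≈ 0.48881, so f ≈ 26.8198 / 0.97763 ≈ 27.4336 mm.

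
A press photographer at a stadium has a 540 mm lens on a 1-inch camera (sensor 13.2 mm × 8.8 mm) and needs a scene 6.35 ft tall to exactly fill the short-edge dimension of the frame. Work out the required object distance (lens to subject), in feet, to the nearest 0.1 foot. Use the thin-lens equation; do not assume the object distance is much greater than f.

391.4 ft

W: 6.35 ft × 304.8 mm/ft = 1935.48 mm.
Magnification m = h/W = dᵢ/dₒ; combined with 1/f = 1/dₒ + 1/dᵢ this gives dₒ = f·(1 + W/h).
dₒ = 540 mm × (1 + 1935.48/8.8) = 540 × 220.9409 ≈ 119308.087 mm = 119308.087/304.8 ft = 391.431 ft.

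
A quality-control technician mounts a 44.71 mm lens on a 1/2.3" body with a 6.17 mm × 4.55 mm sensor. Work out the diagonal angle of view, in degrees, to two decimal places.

9.80°

Sensor diagonal = √(6.17² + 4.55²) = √58.7714 ≈ 7.6663 mm.
Angle of view α = 2·arctan(d/2f) with d = 7.6663 mm and f = 44.71 mm.
d/2f = 0.08573; arctan(0.08573) ≈ 4.9002°, so α ≈ 9.8003°.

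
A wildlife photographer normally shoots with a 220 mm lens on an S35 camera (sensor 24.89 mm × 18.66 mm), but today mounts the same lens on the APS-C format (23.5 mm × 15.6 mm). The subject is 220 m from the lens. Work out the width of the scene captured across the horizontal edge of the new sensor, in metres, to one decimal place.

23.5 m

The focal length stays 220 mm; the relevant sensor dimension is now w = 23.5 mm. Object distance dₒ = 220 m = 220000 mm.
Thin-lens field width W = w·(dₒ − f)/f = 23.5 × (220000 − 220)/220 ≈ 23476.500 mm = 23.4765 m.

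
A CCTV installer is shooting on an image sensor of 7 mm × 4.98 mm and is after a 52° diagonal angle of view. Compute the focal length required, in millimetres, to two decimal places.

Sensor diagonal = √(7² + 4.98²) = √73.8004 ≈ 8.5907 mm.
From α = 2·arctan(d/2f) we get f = d / (2·tan(α/2)).
With d = 8.5907 mm and α/2 = 26°, tan(α/2) ≈ 0.48773, so f ≈ 8.5907 / 0.97547 ≈ 8.8068 mm.

8.81 mm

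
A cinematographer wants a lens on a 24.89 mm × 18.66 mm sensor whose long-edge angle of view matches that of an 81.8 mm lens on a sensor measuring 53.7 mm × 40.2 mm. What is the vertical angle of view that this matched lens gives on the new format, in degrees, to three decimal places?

27.649°

Equal long-edge AOV ⇒ f₂ = f₁ · 24.89/53.7 = 81.8 × 0.46350 ≈ 37.9144 mm.
Vertical AOV on the new format = 2·arctan(18.66 / (2 × 37.9144)) = 2·arctan(0.24608) ≈ 27.6494°.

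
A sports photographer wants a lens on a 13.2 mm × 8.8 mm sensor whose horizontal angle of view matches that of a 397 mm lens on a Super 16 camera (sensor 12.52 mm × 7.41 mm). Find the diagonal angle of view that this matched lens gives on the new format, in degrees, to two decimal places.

2.17°

Equal horizontal AOV ⇒ f₂ = f₁ · 13.2/12.52 = 397 × 1.05431 ≈ 418.5623 mm.
Sensor diagonal = √(13.2² + 8.8²) = √251.6800 ≈ 15.8644 mm.
Diagonal AOV on the new format = 2·arctan(15.8644 / (2 × 418.5623)) = 2·arctan(0.01895) ≈ 2.1714°.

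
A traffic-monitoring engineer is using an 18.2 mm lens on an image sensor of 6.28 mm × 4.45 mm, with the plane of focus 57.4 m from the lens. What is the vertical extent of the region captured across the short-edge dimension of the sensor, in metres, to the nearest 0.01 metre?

14.03 m

dₒ: 57.4 m = 57400 mm.
Similar triangles through the lens centre give W/dₒ = h/dᵢ; with 1/f = 1/dₒ + 1/dᵢ this gives W = h·(dₒ − f)/f.
W = 4.45 mm × (57400 − 18.2) / 18.2 = 4.45 × 3152.8462 ≈ 14030.165 mm = 14.0302 m.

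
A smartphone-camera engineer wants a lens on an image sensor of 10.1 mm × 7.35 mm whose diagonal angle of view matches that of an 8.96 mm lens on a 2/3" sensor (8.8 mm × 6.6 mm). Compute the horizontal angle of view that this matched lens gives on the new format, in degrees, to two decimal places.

52.79°

Sensor diagonal = √(8.8² + 6.6²) = √121.0000 ≈ 11.0000 mm.
Sensor diagonal = √(10.1² + 7.35²) = √156.0325 ≈ 12.4913 mm.
Equal diagonal AOV ⇒ f₂ = f₁ · 12.4913/11.0000 = 8.96 × 1.13557 ≈ 10.1747 mm.
Horizontal AOV on the new format = 2·arctan(10.1 / (2 × 10.1747)) = 2·arctan(0.49633) ≈ 52.7930°.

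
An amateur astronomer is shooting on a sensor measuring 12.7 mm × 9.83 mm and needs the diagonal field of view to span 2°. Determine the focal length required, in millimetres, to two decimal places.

460.03 mm

Sensor diagonal = √(12.7² + 9.83²) = √257.9189 ≈ 16.0599 mm.
From α = 2·arctan(d/2f) we get f = d / (2·tan(α/2)).
With d = 16.0599 mm and α/2 = 1°, tan(α/2) ≈ 0.01746, so f ≈ 16.0599 / 0.03491 ≈ 460.0342 mm.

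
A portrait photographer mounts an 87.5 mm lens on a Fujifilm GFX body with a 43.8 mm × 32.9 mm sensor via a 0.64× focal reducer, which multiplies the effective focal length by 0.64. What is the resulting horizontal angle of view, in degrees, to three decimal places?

42.718°

Effective focal length f = 87.5 × 0.64 = 56 mm.
α = 2·arctan(43.8 / (2 × 56)) = 2·arctan(0.39107) ≈ 42.7181°.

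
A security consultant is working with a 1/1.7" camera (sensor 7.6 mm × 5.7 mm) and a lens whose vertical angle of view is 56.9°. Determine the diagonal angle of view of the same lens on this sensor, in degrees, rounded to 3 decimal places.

From the vertical AOV: f = 5.7 / (2·tan(28.45°)) = 5.7 / 1.08365 ≈ 5.2600 mm.
Sensor diagonal = √(7.6² + 5.7²) = √90.2500 ≈ 9.5000 mm.
Diagonal AOV = 2·arctan(9.5000 / (2 × 5.2600)) = 2·arctan(0.90304) ≈ 84.1668°.

84.167°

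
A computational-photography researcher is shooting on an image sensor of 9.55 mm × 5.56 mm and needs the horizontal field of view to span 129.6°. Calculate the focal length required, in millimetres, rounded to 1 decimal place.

2.2 mm

From α = 2·arctan(w/2f) we get f = w / (2·tan(α/2)).
With w = 9.55 mm and α/2 = 64.8°, tan(α/2) ≈ 2.12511, so f ≈ 9.55 / 4.25022 ≈ 2.2469 mm.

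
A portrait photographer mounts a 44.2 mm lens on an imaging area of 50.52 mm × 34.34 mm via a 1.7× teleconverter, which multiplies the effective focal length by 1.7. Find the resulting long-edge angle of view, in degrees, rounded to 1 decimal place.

Effective focal length f = 44.2 × 1.7 = 75.14 mm.
α = 2·arctan(50.52 / (2 × 75.14)) = 2·arctan(0.33617) ≈ 37.1625°.

37.2°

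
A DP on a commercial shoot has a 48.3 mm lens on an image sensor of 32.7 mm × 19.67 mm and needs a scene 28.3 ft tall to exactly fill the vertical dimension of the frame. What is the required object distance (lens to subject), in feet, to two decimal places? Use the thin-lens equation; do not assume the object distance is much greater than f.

69.65 ft

W: 28.3 ft × 304.8 mm/ft = 8625.84 mm.
Magnification m = h/W = dᵢ/dₒ; combined with 1/f = 1/dₒ + 1/dᵢ this gives dₒ = f·(1 + W/h).
dₒ = 48.3 mm × (1 + 8625.84/19.67) = 48.3 × 439.5277 ≈ 21229.188 mm = 21229.188/304.8 ft = 69.6496 ft.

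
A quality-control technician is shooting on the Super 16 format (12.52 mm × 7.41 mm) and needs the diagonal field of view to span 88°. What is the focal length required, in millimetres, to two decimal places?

Sensor diagonal = √(12.52² + 7.41²) = √211.6585 ≈ 14.5485 mm.
From α = 2·arctan(d/2f) we get f = d / (2·tan(α/2)).
With d = 14.5485 mm and α/2 = 44°, tan(α/2) ≈ 0.96569, so f ≈ 14.5485 / 1.93138 ≈ 7.5327 mm.

7.53 mm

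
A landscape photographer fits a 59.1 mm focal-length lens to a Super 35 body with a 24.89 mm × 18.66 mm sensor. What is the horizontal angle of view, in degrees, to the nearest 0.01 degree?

Angle of view α = 2·arctan(w/2f) with w = 24.89 mm and f = 59.1 mm.
w/2f = 0.21058; arctan(0.21058) ≈ 11.8913°, so α ≈ 23.7827°.

23.78°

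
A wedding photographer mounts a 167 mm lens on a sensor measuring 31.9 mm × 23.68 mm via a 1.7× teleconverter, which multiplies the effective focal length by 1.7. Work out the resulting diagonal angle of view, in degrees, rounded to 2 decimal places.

8.00°

Effective focal length f = 167 × 1.7 = 283.9 mm.
Sensor diagonal = √(31.9² + 23.68²) = √1578.3524 ≈ 39.7285 mm.
α = 2·arctan(39.728 / (2 × 283.9)) = 2·arctan(0.06997) ≈ 8.0048°.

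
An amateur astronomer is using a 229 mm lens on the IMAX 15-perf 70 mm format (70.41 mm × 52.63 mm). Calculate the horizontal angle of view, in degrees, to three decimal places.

17.480°

Angle of view α = 2·arctan(w/2f) with w = 70.41 mm and f = 229 mm.
w/2f = 0.15373; arctan(0.15373) ≈ 8.7399°, so α ≈ 17.4797°.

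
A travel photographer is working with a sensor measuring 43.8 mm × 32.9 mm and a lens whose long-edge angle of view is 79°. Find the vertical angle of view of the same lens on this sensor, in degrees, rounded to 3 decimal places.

63.531°

From the long-edge AOV: f = 43.8 / (2·tan(39.5°)) = 43.8 / 1.64867 ≈ 26.5668 mm.
Vertical AOV = 2·arctan(32.9 / (2 × 26.5668)) = 2·arctan(0.61919) ≈ 63.5310°.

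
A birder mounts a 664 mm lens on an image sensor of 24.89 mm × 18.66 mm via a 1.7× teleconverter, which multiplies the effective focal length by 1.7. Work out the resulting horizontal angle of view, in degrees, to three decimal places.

1.263°

Effective focal length f = 664 × 1.7 = 1128.8 mm.
α = 2·arctan(24.89 / (2 × 1128.8)) = 2·arctan(0.01102) ≈ 1.2633°.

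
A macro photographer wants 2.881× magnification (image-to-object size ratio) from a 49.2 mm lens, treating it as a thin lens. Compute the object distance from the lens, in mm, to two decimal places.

66.28 mm

With m = dᵢ/dₒ and 1/f = 1/dₒ + 1/dᵢ, substituting dᵢ = m·dₒ gives 1/f = (1 + 1/m)/dₒ, hence dₒ = f·(1 + 1/m).
dₒ = 49.2 × (1 + 1/2.881) = 49.2 × 1.34710 ≈ 66.277 mm.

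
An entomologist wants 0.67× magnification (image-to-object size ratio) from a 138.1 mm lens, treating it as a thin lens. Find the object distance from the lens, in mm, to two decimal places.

With m = dᵢ/dₒ and 1/f = 1/dₒ + 1/dᵢ, substituting dᵢ = m·dₒ gives 1/f = (1 + 1/m)/dₒ, hence dₒ = f·(1 + 1/m).
dₒ = 138.1 × (1 + 1/0.67) = 138.1 × 2.49254 ≈ 344.219 mm.

344.22 mm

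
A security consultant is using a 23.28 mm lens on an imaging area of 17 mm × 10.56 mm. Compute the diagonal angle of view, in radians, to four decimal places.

Sensor diagonal = √(17² + 10.56²) = √400.5136 ≈ 20.0128 mm.
Angle of view α = 2·arctan(d/2f) with d = 20.0128 mm and f = 23.28 mm.
d/2f = 0.42983; arctan(0.42983) ≈ 0.4060 rad, so α ≈ 0.8119 rad.

0.8119 rad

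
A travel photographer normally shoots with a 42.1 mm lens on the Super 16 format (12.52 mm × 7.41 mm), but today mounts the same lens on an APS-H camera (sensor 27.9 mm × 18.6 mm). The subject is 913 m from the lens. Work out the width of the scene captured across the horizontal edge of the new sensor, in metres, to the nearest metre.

The focal length stays 42.1 mm; the relevant sensor dimension is now w = 27.9 mm. Object distance dₒ = 913 m = 913000 mm.
Thin-lens field width W = w·(dₒ − f)/f = 27.9 × (913000 − 42.1)/42.1 ≈ 605024.357 mm = 605.024 m.

605 m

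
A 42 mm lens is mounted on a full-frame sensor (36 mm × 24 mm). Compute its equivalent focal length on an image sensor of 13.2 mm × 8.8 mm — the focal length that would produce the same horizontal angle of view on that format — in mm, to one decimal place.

15.4 mm

Equal angle of view means equal width/f ratio, so f₂ = f₁ · (width₂/width₁) = 42 × 13.2/36.
f₂ = 42 × 0.36667 ≈ 15.400 mm.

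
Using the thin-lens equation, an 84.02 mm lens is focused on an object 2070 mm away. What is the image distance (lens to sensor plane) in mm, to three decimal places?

1/dᵢ = 1/f − 1/dₒ = 1/84.02 − 1/2070 = 0.0114188 mm⁻¹.
dᵢ = 1/0.0114188 ≈ 87.5746 mm.

87.575 mm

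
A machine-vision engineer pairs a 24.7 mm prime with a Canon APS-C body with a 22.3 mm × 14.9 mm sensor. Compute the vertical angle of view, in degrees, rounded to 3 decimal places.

Angle of view α = 2·arctan(h/2f) with h = 14.9 mm and f = 24.7 mm.
h/2f = 0.30162; arctan(0.30162) ≈ 16.7843°, so α ≈ 33.5687°.

33.569°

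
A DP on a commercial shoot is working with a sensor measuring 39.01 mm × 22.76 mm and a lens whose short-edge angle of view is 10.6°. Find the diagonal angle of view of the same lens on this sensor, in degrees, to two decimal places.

20.86°

From the short-edge AOV: f = 22.76 / (2·tan(5.3°)) = 22.76 / 0.18553 ≈ 122.6727 mm.
Sensor diagonal = √(39.01² + 22.76²) = √2039.7977 ≈ 45.1641 mm.
Diagonal AOV = 2·arctan(45.1641 / (2 × 122.6727)) = 2·arctan(0.18408) ≈ 20.8609°.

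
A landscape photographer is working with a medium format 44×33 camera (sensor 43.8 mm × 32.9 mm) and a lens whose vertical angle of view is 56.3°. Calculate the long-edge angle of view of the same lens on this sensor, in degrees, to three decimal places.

From the vertical AOV: f = 32.9 / (2·tan(28.15°)) = 32.9 / 1.07014 ≈ 30.7435 mm.
Long-edge AOV = 2·arctan(43.8 / (2 × 30.7435)) = 2·arctan(0.71235) ≈ 70.9280°.

70.928°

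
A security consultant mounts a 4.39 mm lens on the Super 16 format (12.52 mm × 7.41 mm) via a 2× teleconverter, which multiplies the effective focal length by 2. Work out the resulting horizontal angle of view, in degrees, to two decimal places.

Effective focal length f = 4.39 × 2 = 8.78 mm.
α = 2·arctan(12.52 / (2 × 8.78)) = 2·arctan(0.71298) ≈ 70.9765°.

70.98°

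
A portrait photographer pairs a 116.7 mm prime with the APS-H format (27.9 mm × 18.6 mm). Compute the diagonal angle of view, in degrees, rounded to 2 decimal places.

Sensor diagonal = √(27.9² + 18.6²) = √1124.3700 ≈ 33.5316 mm.
Angle of view α = 2·arctan(d/2f) with d = 33.5316 mm and f = 116.7 mm.
d/2f = 0.14367; arctan(0.14367) ≈ 8.1755°, so α ≈ 16.3510°.

16.35°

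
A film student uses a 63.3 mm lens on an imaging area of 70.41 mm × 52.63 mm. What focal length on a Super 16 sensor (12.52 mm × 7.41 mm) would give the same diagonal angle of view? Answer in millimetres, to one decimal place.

Sensor diagonal = √(70.41² + 52.63²) = √7727.4850 ≈ 87.9061 mm.
Sensor diagonal = √(12.52² + 7.41²) = √211.6585 ≈ 14.5485 mm.
Equal angle of view means equal diagonal/f ratio, so f₂ = f₁ · (diagonal₂/diagonal₁) = 63.3 × 14.5485/87.9061.
f₂ = 63.3 × 0.16550 ≈ 10.476 mm.

10.5 mm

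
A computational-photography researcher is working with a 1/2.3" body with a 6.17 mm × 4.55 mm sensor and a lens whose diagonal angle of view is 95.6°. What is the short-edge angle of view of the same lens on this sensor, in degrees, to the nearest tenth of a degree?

Sensor diagonal = √(6.17² + 4.55²) = √58.7714 ≈ 7.6663 mm.
From the diagonal AOV: f = 7.6663 / (2·tan(47.8°)) = 7.6663 / 2.20569 ≈ 3.4757 mm.
Short-edge AOV = 2·arctan(4.55 / (2 × 3.4757)) = 2·arctan(0.65455) ≈ 66.4136°.

66.4°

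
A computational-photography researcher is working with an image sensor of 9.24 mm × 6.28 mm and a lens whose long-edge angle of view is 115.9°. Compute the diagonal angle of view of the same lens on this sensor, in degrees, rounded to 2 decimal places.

125.25°

From the long-edge AOV: f = 9.24 / (2·tan(57.95°)) = 9.24 / 3.19446 ≈ 2.8925 mm.
Sensor diagonal = √(9.24² + 6.28²) = √124.8160 ≈ 11.1721 mm.
Diagonal AOV = 2·arctan(11.1721 / (2 × 2.8925)) = 2·arctan(1.93122) ≈ 125.2490°.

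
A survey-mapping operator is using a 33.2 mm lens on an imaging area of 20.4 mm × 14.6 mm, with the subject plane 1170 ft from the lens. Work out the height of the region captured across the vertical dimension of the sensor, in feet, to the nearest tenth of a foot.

dₒ: 1170 ft × 304.8 mm/ft = 356615.99 mm.
Similar triangles through the lens centre give W/dₒ = h/dᵢ; with 1/f = 1/dₒ + 1/dᵢ this gives W = h·(dₒ − f)/f.
W = 14.6 mm × (356616 − 33.2) / 33.2 = 14.6 × 10740.4454 ≈ 156810.503 mm = 156810.503/304.8 ft = 514.47 ft.

514.5 ft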